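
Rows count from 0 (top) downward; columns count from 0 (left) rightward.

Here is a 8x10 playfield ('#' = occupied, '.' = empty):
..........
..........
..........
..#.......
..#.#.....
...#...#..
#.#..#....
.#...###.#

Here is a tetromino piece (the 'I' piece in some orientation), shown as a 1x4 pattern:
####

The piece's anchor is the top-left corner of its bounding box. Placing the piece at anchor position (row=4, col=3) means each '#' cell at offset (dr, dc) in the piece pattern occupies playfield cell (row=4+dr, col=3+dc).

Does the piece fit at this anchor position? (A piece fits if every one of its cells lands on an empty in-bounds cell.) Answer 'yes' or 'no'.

Answer: no

Derivation:
Check each piece cell at anchor (4, 3):
  offset (0,0) -> (4,3): empty -> OK
  offset (0,1) -> (4,4): occupied ('#') -> FAIL
  offset (0,2) -> (4,5): empty -> OK
  offset (0,3) -> (4,6): empty -> OK
All cells valid: no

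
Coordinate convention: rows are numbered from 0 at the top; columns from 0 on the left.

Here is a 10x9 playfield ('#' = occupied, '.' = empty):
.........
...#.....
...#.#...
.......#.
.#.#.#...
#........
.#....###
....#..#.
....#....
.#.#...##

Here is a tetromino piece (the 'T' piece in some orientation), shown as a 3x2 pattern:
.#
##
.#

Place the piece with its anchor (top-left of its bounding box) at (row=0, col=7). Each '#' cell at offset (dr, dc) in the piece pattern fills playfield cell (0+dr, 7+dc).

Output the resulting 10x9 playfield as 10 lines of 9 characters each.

Answer: ........#
...#...##
...#.#..#
.......#.
.#.#.#...
#........
.#....###
....#..#.
....#....
.#.#...##

Derivation:
Fill (0+0,7+1) = (0,8)
Fill (0+1,7+0) = (1,7)
Fill (0+1,7+1) = (1,8)
Fill (0+2,7+1) = (2,8)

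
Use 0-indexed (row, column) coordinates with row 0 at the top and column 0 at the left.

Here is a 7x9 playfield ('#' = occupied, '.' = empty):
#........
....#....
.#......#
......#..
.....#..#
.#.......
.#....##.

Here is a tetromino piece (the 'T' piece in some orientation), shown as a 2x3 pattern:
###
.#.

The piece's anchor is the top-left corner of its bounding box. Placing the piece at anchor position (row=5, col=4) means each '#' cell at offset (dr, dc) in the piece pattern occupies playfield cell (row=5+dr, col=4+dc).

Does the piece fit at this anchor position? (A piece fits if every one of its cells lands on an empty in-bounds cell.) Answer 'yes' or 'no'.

Check each piece cell at anchor (5, 4):
  offset (0,0) -> (5,4): empty -> OK
  offset (0,1) -> (5,5): empty -> OK
  offset (0,2) -> (5,6): empty -> OK
  offset (1,1) -> (6,5): empty -> OK
All cells valid: yes

Answer: yes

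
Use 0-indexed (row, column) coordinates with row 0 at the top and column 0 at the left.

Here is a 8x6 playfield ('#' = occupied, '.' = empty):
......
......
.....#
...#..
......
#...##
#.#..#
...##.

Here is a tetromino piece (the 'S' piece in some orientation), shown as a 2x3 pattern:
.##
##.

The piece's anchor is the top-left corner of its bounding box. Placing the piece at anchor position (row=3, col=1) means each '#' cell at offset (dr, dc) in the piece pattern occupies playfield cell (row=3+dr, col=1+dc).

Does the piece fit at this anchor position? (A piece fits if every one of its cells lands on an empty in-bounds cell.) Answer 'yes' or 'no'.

Answer: no

Derivation:
Check each piece cell at anchor (3, 1):
  offset (0,1) -> (3,2): empty -> OK
  offset (0,2) -> (3,3): occupied ('#') -> FAIL
  offset (1,0) -> (4,1): empty -> OK
  offset (1,1) -> (4,2): empty -> OK
All cells valid: no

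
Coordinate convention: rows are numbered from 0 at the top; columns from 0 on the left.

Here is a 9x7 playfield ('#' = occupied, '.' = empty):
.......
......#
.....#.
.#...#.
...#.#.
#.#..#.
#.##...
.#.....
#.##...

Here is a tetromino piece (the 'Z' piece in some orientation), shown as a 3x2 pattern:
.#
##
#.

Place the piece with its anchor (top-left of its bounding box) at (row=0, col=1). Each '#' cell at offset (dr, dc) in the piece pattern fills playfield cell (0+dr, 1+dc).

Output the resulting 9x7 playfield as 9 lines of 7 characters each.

Fill (0+0,1+1) = (0,2)
Fill (0+1,1+0) = (1,1)
Fill (0+1,1+1) = (1,2)
Fill (0+2,1+0) = (2,1)

Answer: ..#....
.##...#
.#...#.
.#...#.
...#.#.
#.#..#.
#.##...
.#.....
#.##...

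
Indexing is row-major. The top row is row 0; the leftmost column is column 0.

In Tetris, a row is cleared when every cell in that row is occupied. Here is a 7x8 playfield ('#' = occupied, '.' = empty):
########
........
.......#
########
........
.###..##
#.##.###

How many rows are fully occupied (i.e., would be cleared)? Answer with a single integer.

Check each row:
  row 0: 0 empty cells -> FULL (clear)
  row 1: 8 empty cells -> not full
  row 2: 7 empty cells -> not full
  row 3: 0 empty cells -> FULL (clear)
  row 4: 8 empty cells -> not full
  row 5: 3 empty cells -> not full
  row 6: 2 empty cells -> not full
Total rows cleared: 2

Answer: 2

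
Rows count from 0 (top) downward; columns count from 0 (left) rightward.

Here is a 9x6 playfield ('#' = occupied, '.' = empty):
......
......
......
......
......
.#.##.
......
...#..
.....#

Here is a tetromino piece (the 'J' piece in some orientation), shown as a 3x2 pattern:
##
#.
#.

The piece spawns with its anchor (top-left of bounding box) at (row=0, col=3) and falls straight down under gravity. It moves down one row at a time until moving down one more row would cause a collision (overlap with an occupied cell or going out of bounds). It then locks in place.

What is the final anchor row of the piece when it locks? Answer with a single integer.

Spawn at (row=0, col=3). Try each row:
  row 0: fits
  row 1: fits
  row 2: fits
  row 3: blocked -> lock at row 2

Answer: 2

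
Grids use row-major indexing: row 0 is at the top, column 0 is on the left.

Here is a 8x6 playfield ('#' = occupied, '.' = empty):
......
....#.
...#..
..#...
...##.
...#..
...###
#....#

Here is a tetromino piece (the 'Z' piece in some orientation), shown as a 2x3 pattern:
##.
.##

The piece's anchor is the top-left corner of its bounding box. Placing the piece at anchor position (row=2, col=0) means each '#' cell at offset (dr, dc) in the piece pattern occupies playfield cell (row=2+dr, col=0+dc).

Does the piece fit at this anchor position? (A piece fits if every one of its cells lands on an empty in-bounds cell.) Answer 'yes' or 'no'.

Answer: no

Derivation:
Check each piece cell at anchor (2, 0):
  offset (0,0) -> (2,0): empty -> OK
  offset (0,1) -> (2,1): empty -> OK
  offset (1,1) -> (3,1): empty -> OK
  offset (1,2) -> (3,2): occupied ('#') -> FAIL
All cells valid: no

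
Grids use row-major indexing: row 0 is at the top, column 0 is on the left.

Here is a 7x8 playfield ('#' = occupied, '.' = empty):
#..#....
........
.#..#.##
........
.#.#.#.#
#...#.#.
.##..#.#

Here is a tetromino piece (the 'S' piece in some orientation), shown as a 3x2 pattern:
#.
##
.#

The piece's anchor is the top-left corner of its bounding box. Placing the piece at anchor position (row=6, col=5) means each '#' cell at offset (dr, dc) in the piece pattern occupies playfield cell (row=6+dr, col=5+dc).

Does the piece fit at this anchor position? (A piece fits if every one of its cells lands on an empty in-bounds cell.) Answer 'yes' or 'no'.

Check each piece cell at anchor (6, 5):
  offset (0,0) -> (6,5): occupied ('#') -> FAIL
  offset (1,0) -> (7,5): out of bounds -> FAIL
  offset (1,1) -> (7,6): out of bounds -> FAIL
  offset (2,1) -> (8,6): out of bounds -> FAIL
All cells valid: no

Answer: no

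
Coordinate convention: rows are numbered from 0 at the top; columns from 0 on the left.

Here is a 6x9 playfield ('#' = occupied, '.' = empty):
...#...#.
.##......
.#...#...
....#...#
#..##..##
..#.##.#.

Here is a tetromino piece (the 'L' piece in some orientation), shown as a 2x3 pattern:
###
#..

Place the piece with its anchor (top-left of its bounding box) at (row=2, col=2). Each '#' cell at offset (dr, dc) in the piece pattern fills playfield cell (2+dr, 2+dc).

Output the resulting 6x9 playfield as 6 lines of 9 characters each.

Fill (2+0,2+0) = (2,2)
Fill (2+0,2+1) = (2,3)
Fill (2+0,2+2) = (2,4)
Fill (2+1,2+0) = (3,2)

Answer: ...#...#.
.##......
.#####...
..#.#...#
#..##..##
..#.##.#.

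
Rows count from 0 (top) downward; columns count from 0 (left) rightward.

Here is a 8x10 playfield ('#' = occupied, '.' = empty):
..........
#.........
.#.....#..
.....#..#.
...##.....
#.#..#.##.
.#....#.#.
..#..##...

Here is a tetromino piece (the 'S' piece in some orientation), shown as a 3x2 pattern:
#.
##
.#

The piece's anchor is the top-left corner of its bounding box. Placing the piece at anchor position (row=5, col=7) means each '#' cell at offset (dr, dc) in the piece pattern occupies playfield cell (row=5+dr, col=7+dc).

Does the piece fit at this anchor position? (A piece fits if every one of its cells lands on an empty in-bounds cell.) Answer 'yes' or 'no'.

Check each piece cell at anchor (5, 7):
  offset (0,0) -> (5,7): occupied ('#') -> FAIL
  offset (1,0) -> (6,7): empty -> OK
  offset (1,1) -> (6,8): occupied ('#') -> FAIL
  offset (2,1) -> (7,8): empty -> OK
All cells valid: no

Answer: no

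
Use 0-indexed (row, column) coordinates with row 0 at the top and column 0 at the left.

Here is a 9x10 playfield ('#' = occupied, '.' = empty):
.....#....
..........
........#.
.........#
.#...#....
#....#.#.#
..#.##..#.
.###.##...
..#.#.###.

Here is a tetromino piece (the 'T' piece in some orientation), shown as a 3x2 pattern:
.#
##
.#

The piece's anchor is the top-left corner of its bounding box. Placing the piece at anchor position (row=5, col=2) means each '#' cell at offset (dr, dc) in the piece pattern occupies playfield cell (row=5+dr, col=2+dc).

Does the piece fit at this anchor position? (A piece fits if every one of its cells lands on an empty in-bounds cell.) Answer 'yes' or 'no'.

Check each piece cell at anchor (5, 2):
  offset (0,1) -> (5,3): empty -> OK
  offset (1,0) -> (6,2): occupied ('#') -> FAIL
  offset (1,1) -> (6,3): empty -> OK
  offset (2,1) -> (7,3): occupied ('#') -> FAIL
All cells valid: no

Answer: no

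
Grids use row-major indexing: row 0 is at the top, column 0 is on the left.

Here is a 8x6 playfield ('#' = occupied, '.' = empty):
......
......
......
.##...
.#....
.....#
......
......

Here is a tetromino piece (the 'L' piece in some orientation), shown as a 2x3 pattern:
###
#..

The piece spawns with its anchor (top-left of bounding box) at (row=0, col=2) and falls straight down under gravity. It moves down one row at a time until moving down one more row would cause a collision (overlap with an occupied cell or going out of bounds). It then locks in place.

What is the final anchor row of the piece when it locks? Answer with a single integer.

Spawn at (row=0, col=2). Try each row:
  row 0: fits
  row 1: fits
  row 2: blocked -> lock at row 1

Answer: 1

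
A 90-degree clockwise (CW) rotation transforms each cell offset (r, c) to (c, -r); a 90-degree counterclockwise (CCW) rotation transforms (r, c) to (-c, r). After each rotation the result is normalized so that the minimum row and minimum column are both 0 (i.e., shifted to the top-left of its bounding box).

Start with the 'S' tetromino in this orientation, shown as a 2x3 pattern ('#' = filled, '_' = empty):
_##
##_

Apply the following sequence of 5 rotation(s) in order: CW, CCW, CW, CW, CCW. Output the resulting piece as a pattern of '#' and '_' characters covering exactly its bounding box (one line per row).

Answer: #_
##
_#

Derivation:
Start:
_##
##_
After rotation 1 (CW):
#_
##
_#
After rotation 2 (CCW):
_##
##_
After rotation 3 (CW):
#_
##
_#
After rotation 4 (CW):
_##
##_
After rotation 5 (CCW):
#_
##
_#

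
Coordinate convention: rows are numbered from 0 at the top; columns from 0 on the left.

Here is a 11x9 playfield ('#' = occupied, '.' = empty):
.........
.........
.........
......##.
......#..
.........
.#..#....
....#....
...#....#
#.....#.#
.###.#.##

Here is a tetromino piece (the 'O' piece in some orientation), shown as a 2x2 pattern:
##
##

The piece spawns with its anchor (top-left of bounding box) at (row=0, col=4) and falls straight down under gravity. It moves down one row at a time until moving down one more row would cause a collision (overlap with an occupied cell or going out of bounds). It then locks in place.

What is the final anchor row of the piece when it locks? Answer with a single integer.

Answer: 4

Derivation:
Spawn at (row=0, col=4). Try each row:
  row 0: fits
  row 1: fits
  row 2: fits
  row 3: fits
  row 4: fits
  row 5: blocked -> lock at row 4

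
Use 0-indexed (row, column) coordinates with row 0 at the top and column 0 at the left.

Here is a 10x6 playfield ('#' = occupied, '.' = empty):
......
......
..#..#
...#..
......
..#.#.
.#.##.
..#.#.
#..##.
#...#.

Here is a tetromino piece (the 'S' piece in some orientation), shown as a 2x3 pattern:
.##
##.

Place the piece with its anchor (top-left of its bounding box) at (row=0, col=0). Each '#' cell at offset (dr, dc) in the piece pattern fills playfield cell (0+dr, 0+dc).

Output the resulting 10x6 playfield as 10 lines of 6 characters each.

Fill (0+0,0+1) = (0,1)
Fill (0+0,0+2) = (0,2)
Fill (0+1,0+0) = (1,0)
Fill (0+1,0+1) = (1,1)

Answer: .##...
##....
..#..#
...#..
......
..#.#.
.#.##.
..#.#.
#..##.
#...#.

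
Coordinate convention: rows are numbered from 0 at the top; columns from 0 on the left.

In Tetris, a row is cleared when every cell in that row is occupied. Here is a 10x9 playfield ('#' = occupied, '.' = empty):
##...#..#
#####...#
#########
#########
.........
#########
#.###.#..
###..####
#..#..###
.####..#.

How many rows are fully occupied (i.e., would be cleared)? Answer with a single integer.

Answer: 3

Derivation:
Check each row:
  row 0: 5 empty cells -> not full
  row 1: 3 empty cells -> not full
  row 2: 0 empty cells -> FULL (clear)
  row 3: 0 empty cells -> FULL (clear)
  row 4: 9 empty cells -> not full
  row 5: 0 empty cells -> FULL (clear)
  row 6: 4 empty cells -> not full
  row 7: 2 empty cells -> not full
  row 8: 4 empty cells -> not full
  row 9: 4 empty cells -> not full
Total rows cleared: 3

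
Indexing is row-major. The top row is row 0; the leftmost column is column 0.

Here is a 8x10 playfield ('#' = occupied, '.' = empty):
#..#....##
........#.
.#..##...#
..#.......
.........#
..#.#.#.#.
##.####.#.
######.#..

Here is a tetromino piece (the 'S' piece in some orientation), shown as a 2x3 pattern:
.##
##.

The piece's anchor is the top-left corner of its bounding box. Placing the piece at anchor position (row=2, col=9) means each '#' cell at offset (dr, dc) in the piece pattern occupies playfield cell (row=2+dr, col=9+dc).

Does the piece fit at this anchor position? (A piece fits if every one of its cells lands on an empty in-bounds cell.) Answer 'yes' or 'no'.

Answer: no

Derivation:
Check each piece cell at anchor (2, 9):
  offset (0,1) -> (2,10): out of bounds -> FAIL
  offset (0,2) -> (2,11): out of bounds -> FAIL
  offset (1,0) -> (3,9): empty -> OK
  offset (1,1) -> (3,10): out of bounds -> FAIL
All cells valid: no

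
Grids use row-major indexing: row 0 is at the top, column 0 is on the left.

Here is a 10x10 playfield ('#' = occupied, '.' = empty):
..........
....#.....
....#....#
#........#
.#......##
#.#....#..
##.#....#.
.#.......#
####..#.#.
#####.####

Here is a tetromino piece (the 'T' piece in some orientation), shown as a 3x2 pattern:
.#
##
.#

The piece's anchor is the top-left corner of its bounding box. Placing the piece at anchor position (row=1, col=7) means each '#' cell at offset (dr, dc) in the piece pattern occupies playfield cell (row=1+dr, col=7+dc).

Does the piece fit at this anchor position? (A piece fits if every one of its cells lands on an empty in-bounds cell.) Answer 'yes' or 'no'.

Answer: yes

Derivation:
Check each piece cell at anchor (1, 7):
  offset (0,1) -> (1,8): empty -> OK
  offset (1,0) -> (2,7): empty -> OK
  offset (1,1) -> (2,8): empty -> OK
  offset (2,1) -> (3,8): empty -> OK
All cells valid: yes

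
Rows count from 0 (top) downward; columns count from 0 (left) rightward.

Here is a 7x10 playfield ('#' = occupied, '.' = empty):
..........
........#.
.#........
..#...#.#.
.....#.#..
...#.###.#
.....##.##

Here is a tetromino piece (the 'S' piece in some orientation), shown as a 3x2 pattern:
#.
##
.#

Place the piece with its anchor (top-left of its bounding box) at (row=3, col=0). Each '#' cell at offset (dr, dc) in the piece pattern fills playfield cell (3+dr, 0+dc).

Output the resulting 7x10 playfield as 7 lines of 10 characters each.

Answer: ..........
........#.
.#........
#.#...#.#.
##...#.#..
.#.#.###.#
.....##.##

Derivation:
Fill (3+0,0+0) = (3,0)
Fill (3+1,0+0) = (4,0)
Fill (3+1,0+1) = (4,1)
Fill (3+2,0+1) = (5,1)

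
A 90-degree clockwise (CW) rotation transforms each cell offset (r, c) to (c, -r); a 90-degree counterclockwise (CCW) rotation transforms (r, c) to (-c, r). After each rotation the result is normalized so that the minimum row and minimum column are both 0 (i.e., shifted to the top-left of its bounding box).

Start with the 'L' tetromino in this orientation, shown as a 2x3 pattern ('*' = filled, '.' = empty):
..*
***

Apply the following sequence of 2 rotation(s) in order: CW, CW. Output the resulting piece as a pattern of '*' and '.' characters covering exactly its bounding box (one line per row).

Start:
..*
***
After rotation 1 (CW):
*.
*.
**
After rotation 2 (CW):
***
*..

Answer: ***
*..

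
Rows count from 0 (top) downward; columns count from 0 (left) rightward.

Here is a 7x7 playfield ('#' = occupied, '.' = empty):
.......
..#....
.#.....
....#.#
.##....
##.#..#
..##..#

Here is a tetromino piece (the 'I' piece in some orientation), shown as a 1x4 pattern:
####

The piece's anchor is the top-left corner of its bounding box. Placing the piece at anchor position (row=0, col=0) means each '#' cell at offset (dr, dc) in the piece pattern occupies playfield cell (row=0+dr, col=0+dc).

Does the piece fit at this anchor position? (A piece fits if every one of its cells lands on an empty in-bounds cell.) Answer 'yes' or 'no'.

Check each piece cell at anchor (0, 0):
  offset (0,0) -> (0,0): empty -> OK
  offset (0,1) -> (0,1): empty -> OK
  offset (0,2) -> (0,2): empty -> OK
  offset (0,3) -> (0,3): empty -> OK
All cells valid: yes

Answer: yes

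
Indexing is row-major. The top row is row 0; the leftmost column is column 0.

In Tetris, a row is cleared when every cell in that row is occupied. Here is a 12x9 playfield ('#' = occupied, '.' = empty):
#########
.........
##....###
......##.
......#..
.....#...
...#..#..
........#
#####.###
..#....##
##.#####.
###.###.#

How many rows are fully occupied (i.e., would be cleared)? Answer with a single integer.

Answer: 1

Derivation:
Check each row:
  row 0: 0 empty cells -> FULL (clear)
  row 1: 9 empty cells -> not full
  row 2: 4 empty cells -> not full
  row 3: 7 empty cells -> not full
  row 4: 8 empty cells -> not full
  row 5: 8 empty cells -> not full
  row 6: 7 empty cells -> not full
  row 7: 8 empty cells -> not full
  row 8: 1 empty cell -> not full
  row 9: 6 empty cells -> not full
  row 10: 2 empty cells -> not full
  row 11: 2 empty cells -> not full
Total rows cleared: 1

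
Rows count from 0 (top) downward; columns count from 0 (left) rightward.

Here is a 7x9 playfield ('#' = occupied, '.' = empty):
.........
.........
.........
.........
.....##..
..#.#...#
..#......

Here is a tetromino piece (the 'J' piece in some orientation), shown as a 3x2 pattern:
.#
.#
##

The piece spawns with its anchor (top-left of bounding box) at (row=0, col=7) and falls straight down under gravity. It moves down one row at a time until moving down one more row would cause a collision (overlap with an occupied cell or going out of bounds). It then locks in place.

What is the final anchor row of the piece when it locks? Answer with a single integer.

Answer: 2

Derivation:
Spawn at (row=0, col=7). Try each row:
  row 0: fits
  row 1: fits
  row 2: fits
  row 3: blocked -> lock at row 2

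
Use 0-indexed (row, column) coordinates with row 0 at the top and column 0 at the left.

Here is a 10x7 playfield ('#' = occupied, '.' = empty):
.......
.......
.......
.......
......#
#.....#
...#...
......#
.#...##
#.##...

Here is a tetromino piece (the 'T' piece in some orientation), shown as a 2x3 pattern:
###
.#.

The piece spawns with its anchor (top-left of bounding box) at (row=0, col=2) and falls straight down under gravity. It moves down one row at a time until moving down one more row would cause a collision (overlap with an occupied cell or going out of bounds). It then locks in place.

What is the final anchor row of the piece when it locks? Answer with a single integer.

Spawn at (row=0, col=2). Try each row:
  row 0: fits
  row 1: fits
  row 2: fits
  row 3: fits
  row 4: fits
  row 5: blocked -> lock at row 4

Answer: 4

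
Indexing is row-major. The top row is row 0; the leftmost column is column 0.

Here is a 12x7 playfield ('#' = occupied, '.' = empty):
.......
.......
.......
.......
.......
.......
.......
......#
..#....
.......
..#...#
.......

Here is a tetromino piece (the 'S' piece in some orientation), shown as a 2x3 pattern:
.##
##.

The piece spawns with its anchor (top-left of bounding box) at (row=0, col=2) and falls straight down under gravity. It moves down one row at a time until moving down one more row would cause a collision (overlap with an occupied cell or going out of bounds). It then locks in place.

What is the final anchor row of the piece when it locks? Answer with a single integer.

Answer: 6

Derivation:
Spawn at (row=0, col=2). Try each row:
  row 0: fits
  row 1: fits
  row 2: fits
  row 3: fits
  row 4: fits
  row 5: fits
  row 6: fits
  row 7: blocked -> lock at row 6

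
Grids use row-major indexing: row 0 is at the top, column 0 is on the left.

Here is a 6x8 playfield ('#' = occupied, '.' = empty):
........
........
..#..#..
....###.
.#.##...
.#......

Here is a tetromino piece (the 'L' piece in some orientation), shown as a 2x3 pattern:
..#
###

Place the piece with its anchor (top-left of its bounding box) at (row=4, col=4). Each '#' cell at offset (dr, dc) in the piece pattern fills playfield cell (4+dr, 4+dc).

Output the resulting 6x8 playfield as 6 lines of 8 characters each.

Answer: ........
........
..#..#..
....###.
.#.##.#.
.#..###.

Derivation:
Fill (4+0,4+2) = (4,6)
Fill (4+1,4+0) = (5,4)
Fill (4+1,4+1) = (5,5)
Fill (4+1,4+2) = (5,6)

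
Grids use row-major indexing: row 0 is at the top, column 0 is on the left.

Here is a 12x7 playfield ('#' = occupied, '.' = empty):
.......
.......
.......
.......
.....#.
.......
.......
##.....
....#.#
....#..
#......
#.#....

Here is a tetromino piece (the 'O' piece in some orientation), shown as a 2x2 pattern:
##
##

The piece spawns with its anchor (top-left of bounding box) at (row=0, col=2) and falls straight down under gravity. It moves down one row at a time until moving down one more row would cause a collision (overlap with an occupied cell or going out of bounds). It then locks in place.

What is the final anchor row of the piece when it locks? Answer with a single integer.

Answer: 9

Derivation:
Spawn at (row=0, col=2). Try each row:
  row 0: fits
  row 1: fits
  row 2: fits
  row 3: fits
  row 4: fits
  row 5: fits
  row 6: fits
  row 7: fits
  row 8: fits
  row 9: fits
  row 10: blocked -> lock at row 9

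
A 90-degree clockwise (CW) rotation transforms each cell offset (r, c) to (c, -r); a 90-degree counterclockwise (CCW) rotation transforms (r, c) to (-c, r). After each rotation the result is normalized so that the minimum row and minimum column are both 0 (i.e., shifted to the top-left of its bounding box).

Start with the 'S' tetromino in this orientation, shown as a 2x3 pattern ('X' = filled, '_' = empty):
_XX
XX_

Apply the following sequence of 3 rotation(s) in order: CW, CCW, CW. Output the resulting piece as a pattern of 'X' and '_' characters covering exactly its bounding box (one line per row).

Start:
_XX
XX_
After rotation 1 (CW):
X_
XX
_X
After rotation 2 (CCW):
_XX
XX_
After rotation 3 (CW):
X_
XX
_X

Answer: X_
XX
_X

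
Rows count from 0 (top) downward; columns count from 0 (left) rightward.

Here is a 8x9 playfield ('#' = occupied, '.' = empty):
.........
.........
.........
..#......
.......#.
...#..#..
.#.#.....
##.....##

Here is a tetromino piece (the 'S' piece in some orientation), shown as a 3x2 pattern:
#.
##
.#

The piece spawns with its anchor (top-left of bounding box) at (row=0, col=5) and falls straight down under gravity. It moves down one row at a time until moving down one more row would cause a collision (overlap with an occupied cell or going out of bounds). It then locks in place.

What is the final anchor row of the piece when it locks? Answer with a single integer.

Spawn at (row=0, col=5). Try each row:
  row 0: fits
  row 1: fits
  row 2: fits
  row 3: blocked -> lock at row 2

Answer: 2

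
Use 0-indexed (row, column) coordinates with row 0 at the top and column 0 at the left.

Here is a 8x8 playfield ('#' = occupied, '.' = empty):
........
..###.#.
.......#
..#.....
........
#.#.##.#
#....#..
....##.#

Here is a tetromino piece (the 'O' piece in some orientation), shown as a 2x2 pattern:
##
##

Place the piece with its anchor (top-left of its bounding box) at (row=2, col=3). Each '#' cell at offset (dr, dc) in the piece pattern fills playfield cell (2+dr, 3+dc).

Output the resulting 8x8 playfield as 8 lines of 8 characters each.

Answer: ........
..###.#.
...##..#
..###...
........
#.#.##.#
#....#..
....##.#

Derivation:
Fill (2+0,3+0) = (2,3)
Fill (2+0,3+1) = (2,4)
Fill (2+1,3+0) = (3,3)
Fill (2+1,3+1) = (3,4)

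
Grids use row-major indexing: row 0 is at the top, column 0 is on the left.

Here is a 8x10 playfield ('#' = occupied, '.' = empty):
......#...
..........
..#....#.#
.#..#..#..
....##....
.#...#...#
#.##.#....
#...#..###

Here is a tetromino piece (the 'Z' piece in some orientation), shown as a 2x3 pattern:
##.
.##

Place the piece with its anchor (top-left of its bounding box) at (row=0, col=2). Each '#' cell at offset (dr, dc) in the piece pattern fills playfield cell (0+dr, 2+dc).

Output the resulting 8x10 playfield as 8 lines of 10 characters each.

Answer: ..##..#...
...##.....
..#....#.#
.#..#..#..
....##....
.#...#...#
#.##.#....
#...#..###

Derivation:
Fill (0+0,2+0) = (0,2)
Fill (0+0,2+1) = (0,3)
Fill (0+1,2+1) = (1,3)
Fill (0+1,2+2) = (1,4)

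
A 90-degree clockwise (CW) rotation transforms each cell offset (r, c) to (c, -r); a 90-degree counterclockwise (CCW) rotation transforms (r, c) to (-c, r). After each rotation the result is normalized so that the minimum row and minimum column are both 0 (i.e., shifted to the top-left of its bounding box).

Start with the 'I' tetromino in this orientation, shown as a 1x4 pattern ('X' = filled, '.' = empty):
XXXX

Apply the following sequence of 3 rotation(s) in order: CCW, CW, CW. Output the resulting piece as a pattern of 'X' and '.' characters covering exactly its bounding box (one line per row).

Answer: X
X
X
X

Derivation:
Start:
XXXX
After rotation 1 (CCW):
X
X
X
X
After rotation 2 (CW):
XXXX
After rotation 3 (CW):
X
X
X
X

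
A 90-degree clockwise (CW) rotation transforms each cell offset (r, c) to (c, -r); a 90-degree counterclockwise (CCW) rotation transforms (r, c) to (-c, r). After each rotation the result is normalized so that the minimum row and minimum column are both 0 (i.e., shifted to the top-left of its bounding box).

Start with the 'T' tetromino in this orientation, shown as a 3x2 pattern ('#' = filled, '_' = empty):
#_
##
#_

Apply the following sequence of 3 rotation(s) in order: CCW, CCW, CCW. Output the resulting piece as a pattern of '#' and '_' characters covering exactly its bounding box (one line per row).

Answer: ###
_#_

Derivation:
Start:
#_
##
#_
After rotation 1 (CCW):
_#_
###
After rotation 2 (CCW):
_#
##
_#
After rotation 3 (CCW):
###
_#_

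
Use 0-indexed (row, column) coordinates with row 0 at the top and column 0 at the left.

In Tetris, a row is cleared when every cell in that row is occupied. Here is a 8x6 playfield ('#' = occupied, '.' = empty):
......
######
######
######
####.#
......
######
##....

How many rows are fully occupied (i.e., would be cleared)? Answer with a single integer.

Check each row:
  row 0: 6 empty cells -> not full
  row 1: 0 empty cells -> FULL (clear)
  row 2: 0 empty cells -> FULL (clear)
  row 3: 0 empty cells -> FULL (clear)
  row 4: 1 empty cell -> not full
  row 5: 6 empty cells -> not full
  row 6: 0 empty cells -> FULL (clear)
  row 7: 4 empty cells -> not full
Total rows cleared: 4

Answer: 4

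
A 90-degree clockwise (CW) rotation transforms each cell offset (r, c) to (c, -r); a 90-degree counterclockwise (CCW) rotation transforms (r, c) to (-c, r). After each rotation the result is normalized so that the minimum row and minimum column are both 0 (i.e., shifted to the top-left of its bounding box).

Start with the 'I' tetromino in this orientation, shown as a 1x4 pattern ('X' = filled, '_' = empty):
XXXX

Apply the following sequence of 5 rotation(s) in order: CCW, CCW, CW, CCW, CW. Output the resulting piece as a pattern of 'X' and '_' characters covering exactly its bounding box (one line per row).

Start:
XXXX
After rotation 1 (CCW):
X
X
X
X
After rotation 2 (CCW):
XXXX
After rotation 3 (CW):
X
X
X
X
After rotation 4 (CCW):
XXXX
After rotation 5 (CW):
X
X
X
X

Answer: X
X
X
X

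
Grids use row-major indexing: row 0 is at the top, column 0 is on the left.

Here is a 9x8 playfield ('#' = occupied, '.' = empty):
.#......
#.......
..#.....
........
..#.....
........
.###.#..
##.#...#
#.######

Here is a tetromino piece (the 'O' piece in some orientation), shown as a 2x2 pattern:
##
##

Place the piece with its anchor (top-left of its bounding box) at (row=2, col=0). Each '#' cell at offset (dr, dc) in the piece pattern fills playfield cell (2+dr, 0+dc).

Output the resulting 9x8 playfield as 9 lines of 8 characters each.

Answer: .#......
#.......
###.....
##......
..#.....
........
.###.#..
##.#...#
#.######

Derivation:
Fill (2+0,0+0) = (2,0)
Fill (2+0,0+1) = (2,1)
Fill (2+1,0+0) = (3,0)
Fill (2+1,0+1) = (3,1)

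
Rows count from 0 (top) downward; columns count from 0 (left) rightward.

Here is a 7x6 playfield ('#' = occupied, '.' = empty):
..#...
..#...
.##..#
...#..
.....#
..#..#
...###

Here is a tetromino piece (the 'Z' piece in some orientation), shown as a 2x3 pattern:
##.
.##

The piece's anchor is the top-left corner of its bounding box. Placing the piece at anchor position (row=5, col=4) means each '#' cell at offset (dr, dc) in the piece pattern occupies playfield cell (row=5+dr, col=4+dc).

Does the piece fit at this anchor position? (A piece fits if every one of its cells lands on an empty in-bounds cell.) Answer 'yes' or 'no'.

Answer: no

Derivation:
Check each piece cell at anchor (5, 4):
  offset (0,0) -> (5,4): empty -> OK
  offset (0,1) -> (5,5): occupied ('#') -> FAIL
  offset (1,1) -> (6,5): occupied ('#') -> FAIL
  offset (1,2) -> (6,6): out of bounds -> FAIL
All cells valid: no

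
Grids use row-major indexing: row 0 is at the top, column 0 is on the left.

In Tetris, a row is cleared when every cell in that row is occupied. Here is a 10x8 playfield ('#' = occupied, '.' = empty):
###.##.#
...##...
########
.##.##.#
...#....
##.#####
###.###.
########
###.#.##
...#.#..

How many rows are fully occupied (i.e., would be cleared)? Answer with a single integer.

Answer: 2

Derivation:
Check each row:
  row 0: 2 empty cells -> not full
  row 1: 6 empty cells -> not full
  row 2: 0 empty cells -> FULL (clear)
  row 3: 3 empty cells -> not full
  row 4: 7 empty cells -> not full
  row 5: 1 empty cell -> not full
  row 6: 2 empty cells -> not full
  row 7: 0 empty cells -> FULL (clear)
  row 8: 2 empty cells -> not full
  row 9: 6 empty cells -> not full
Total rows cleared: 2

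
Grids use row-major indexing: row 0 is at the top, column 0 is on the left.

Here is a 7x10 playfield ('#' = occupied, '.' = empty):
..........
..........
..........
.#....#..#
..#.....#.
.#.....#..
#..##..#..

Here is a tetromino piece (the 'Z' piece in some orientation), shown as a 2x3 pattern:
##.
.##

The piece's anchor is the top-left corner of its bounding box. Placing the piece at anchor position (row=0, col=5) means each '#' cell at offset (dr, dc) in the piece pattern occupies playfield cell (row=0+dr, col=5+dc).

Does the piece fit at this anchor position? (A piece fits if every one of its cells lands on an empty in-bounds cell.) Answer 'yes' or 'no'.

Answer: yes

Derivation:
Check each piece cell at anchor (0, 5):
  offset (0,0) -> (0,5): empty -> OK
  offset (0,1) -> (0,6): empty -> OK
  offset (1,1) -> (1,6): empty -> OK
  offset (1,2) -> (1,7): empty -> OK
All cells valid: yes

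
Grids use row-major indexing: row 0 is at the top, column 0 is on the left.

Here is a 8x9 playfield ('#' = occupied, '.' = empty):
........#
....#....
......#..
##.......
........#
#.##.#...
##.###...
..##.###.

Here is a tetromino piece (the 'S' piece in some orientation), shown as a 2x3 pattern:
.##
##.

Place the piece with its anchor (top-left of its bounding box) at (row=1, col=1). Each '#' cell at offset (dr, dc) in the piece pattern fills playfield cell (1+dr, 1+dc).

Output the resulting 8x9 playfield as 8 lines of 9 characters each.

Answer: ........#
..###....
.##...#..
##.......
........#
#.##.#...
##.###...
..##.###.

Derivation:
Fill (1+0,1+1) = (1,2)
Fill (1+0,1+2) = (1,3)
Fill (1+1,1+0) = (2,1)
Fill (1+1,1+1) = (2,2)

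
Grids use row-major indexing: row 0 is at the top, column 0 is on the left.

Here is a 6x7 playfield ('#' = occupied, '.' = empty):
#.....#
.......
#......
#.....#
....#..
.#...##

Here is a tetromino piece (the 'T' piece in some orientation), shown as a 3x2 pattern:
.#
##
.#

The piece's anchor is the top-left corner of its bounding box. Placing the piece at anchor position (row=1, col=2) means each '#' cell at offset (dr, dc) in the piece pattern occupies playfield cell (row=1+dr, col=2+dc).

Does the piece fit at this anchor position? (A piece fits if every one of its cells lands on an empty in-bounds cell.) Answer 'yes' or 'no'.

Check each piece cell at anchor (1, 2):
  offset (0,1) -> (1,3): empty -> OK
  offset (1,0) -> (2,2): empty -> OK
  offset (1,1) -> (2,3): empty -> OK
  offset (2,1) -> (3,3): empty -> OK
All cells valid: yes

Answer: yes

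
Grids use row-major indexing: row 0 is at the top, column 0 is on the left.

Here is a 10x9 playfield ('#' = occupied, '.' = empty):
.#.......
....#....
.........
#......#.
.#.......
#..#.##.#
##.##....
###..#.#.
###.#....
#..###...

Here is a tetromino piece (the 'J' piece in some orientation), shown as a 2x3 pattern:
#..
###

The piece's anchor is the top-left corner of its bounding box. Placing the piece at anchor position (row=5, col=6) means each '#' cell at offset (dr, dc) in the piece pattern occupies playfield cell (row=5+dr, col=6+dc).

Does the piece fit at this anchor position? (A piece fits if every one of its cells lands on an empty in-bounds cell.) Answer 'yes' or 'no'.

Check each piece cell at anchor (5, 6):
  offset (0,0) -> (5,6): occupied ('#') -> FAIL
  offset (1,0) -> (6,6): empty -> OK
  offset (1,1) -> (6,7): empty -> OK
  offset (1,2) -> (6,8): empty -> OK
All cells valid: no

Answer: no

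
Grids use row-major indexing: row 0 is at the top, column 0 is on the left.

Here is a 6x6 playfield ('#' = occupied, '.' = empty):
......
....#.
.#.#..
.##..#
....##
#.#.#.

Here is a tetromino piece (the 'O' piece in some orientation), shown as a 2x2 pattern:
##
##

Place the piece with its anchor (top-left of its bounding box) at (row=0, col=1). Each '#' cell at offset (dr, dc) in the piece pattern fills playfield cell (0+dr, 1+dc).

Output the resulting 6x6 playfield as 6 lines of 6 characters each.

Answer: .##...
.##.#.
.#.#..
.##..#
....##
#.#.#.

Derivation:
Fill (0+0,1+0) = (0,1)
Fill (0+0,1+1) = (0,2)
Fill (0+1,1+0) = (1,1)
Fill (0+1,1+1) = (1,2)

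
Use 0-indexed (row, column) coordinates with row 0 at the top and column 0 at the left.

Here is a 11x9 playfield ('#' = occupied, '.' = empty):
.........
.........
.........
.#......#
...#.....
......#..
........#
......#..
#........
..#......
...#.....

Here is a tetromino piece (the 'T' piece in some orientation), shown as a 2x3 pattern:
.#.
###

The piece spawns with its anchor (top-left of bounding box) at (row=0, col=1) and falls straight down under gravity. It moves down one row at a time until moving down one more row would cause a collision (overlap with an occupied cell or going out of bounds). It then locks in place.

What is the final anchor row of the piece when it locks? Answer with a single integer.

Answer: 1

Derivation:
Spawn at (row=0, col=1). Try each row:
  row 0: fits
  row 1: fits
  row 2: blocked -> lock at row 1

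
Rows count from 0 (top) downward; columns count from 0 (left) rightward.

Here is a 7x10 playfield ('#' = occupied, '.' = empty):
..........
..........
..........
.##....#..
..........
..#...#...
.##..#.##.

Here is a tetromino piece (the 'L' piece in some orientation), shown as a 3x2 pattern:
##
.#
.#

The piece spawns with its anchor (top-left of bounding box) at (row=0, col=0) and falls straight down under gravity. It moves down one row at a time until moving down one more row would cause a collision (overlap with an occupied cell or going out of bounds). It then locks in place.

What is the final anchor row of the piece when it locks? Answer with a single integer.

Spawn at (row=0, col=0). Try each row:
  row 0: fits
  row 1: blocked -> lock at row 0

Answer: 0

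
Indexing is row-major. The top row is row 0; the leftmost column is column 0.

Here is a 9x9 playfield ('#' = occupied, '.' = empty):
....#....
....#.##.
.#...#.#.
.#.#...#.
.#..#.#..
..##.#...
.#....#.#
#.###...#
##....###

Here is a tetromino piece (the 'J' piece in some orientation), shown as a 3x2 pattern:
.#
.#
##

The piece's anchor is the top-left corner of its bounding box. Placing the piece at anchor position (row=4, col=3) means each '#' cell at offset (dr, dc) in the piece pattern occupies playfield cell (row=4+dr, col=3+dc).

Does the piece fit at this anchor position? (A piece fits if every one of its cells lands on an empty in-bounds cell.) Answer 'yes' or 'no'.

Check each piece cell at anchor (4, 3):
  offset (0,1) -> (4,4): occupied ('#') -> FAIL
  offset (1,1) -> (5,4): empty -> OK
  offset (2,0) -> (6,3): empty -> OK
  offset (2,1) -> (6,4): empty -> OK
All cells valid: no

Answer: no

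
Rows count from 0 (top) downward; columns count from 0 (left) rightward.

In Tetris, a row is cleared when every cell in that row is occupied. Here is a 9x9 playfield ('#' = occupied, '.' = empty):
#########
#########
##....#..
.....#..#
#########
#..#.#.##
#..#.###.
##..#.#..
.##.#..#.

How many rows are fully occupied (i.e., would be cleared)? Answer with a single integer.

Check each row:
  row 0: 0 empty cells -> FULL (clear)
  row 1: 0 empty cells -> FULL (clear)
  row 2: 6 empty cells -> not full
  row 3: 7 empty cells -> not full
  row 4: 0 empty cells -> FULL (clear)
  row 5: 4 empty cells -> not full
  row 6: 4 empty cells -> not full
  row 7: 5 empty cells -> not full
  row 8: 5 empty cells -> not full
Total rows cleared: 3

Answer: 3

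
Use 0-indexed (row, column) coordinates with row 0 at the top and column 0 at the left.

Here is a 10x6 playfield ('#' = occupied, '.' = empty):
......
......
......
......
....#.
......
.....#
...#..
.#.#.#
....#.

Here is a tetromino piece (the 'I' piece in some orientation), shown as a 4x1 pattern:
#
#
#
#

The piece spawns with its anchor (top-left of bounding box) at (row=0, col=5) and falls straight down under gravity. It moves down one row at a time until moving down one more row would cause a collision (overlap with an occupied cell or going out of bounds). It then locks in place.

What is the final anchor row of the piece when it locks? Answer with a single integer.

Answer: 2

Derivation:
Spawn at (row=0, col=5). Try each row:
  row 0: fits
  row 1: fits
  row 2: fits
  row 3: blocked -> lock at row 2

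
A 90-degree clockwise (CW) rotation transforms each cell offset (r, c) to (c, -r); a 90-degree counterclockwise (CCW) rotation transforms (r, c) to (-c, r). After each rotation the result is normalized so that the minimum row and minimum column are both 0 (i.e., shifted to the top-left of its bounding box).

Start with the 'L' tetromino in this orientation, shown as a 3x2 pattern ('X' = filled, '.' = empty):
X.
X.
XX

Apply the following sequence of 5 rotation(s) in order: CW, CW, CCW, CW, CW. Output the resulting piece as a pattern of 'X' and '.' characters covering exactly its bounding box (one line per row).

Start:
X.
X.
XX
After rotation 1 (CW):
XXX
X..
After rotation 2 (CW):
XX
.X
.X
After rotation 3 (CCW):
XXX
X..
After rotation 4 (CW):
XX
.X
.X
After rotation 5 (CW):
..X
XXX

Answer: ..X
XXX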